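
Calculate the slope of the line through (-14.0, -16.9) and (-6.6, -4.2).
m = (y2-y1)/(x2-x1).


dy = -4.2 + 16.9 = 12.7
dx = -6.6 + 14.0 = 7.4
m = 12.7/7.4 = 1.7162

m = 1.7162


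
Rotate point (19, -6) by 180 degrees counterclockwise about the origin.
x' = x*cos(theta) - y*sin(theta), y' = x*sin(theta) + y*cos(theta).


cos(180) = -1, sin(180) = 0
x' = 19*(-1) + 6*0 = -19
y' = 19*0 - 6*(-1) = 6

(-19, 6)


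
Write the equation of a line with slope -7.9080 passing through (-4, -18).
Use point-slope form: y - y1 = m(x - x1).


y + 18 = -7.9080(x + 4)
y = -7.9080x - 18 + 7.9080*(-4)
y = -7.9080x - 49.6320

y = -7.9080x - 49.6320


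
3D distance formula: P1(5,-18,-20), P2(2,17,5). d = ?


dx=-3, dy=35, dz=25
d = sqrt(9+1225+625) = sqrt(1859) = 43.1161

43.1161


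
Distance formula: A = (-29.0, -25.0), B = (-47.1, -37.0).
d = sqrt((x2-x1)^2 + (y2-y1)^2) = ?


dx = -47.1 + 29.0 = -18.1
dy = -37.0 + 25.0 = -12.0
d = sqrt(327.61 + 144.0) = sqrt(471.61) = 21.7166

21.7166


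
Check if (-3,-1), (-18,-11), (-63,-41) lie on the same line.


-3*(-11+ 41) - 18*(-41+ 1) - 63*(-1+ 11)
= -90 + 720 - 630 = 0

Yes, collinear (determinant = 0)


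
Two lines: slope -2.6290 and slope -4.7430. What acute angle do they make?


m1-m2 = 2.114
1+m1*m2 = 13.469347
tan(theta) = |2.114/13.469347| = 0.156949
theta = arctan(|2.114/13.469347|) = 8.9197 degrees (acute angle)

8.9197 degrees


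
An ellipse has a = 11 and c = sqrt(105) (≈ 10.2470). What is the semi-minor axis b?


b^2 = 11^2 - (sqrt(105))^2 = 121 - 105 = 16
b = sqrt(16) = 4

b = 4


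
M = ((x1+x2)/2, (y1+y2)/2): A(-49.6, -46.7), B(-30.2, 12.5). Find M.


Mx = (-49.6 - 30.2)/2 = -79.8/2 = -39.9000
My = (-46.7 + 12.5)/2 = -34.2/2 = -17.1000

(-39.9000, -17.1000)


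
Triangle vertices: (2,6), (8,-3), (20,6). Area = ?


2*(-3-6) = -18
8*(6-6) = 0
20*(6+ 3) = 180
sum = 162
Area = |162|/2 = 81.0000

81.0000 sq units


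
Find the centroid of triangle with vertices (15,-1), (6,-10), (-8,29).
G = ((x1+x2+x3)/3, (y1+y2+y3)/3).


Gx = (15+6- 8)/3 = 13/3 = 4.3333
Gy = (-1- 10+29)/3 = 18/3 = 6.0000

G = (4.3333, 6.0000)


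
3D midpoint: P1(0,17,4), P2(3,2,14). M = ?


Mx = (0+3)/2 = 1.5000
My = (17+2)/2 = 9.5000
Mz = (4+14)/2 = 9.0000

M = (1.5000, 9.5000, 9.0000)


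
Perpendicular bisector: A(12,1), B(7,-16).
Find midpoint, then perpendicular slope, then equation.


Midpoint = (9.5, -7.5)
Slope of AB = dy/dx = -17/(-5) = 3.4000
Perp slope = -dx/dy = -5/17 = -0.2941
b = My - (perp slope)*Mx = -7.5 + (-5*9.5)/(-17) = -7.5 + 2.7941 = -4.7059

y = -0.2941x - 4.7059


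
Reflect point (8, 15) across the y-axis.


Reflection rule for y-axis: (-x, y)
(8, 15) -> (-8, 15)

(-8, 15)


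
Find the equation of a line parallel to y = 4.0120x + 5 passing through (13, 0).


Parallel lines have equal slopes.
m2 = 4.0120
b2 = 0 - 4.0120*13 = -52.1560

y = 4.0120x - 52.1560


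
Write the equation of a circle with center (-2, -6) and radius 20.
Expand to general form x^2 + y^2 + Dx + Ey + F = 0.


(x+ 2)^2 + (y+ 6)^2 = 20^2
D = -2h = 4, E = -2k = 12
F = h^2+k^2-r^2 = 4+36-400 = -360

x^2 + y^2 + 4x + 12y - 360 = 0


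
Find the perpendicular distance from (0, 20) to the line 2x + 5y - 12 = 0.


|2*0 + 5*20 - 12| = |88| = 88
sqrt(4 + 25) = sqrt(29) = 5.3852
d = 88/sqrt(29) = 16.3412

16.3412


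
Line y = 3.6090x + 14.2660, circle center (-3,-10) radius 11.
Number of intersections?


Substitute y = 3.6090x + 14.2660: (x+ 3)^2 + (3.6090x+14.2660+ 10)^2 = 121
Expand to Ax^2 + Bx + C = 0, where b-k = 24.266
A = 1+m^2 = 14.024881
B = 2(m(b-k) - h) = 2(3.6090*24.266 + 3) = 181.151988
C = h^2 + (b-k)^2 - r^2 = 9 + 588.838756 - 121 = 476.838756
disc = B^2-4AC = 32816.0428 - 26750.4272 = 6065.6156
disc > 0

2 intersection points


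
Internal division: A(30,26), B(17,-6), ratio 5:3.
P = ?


Px = (5*17 + 3*30)/8 = 175/8 = 21.8750
Py = (5*(-6) + 3*26)/8 = 48/8 = 6.0000

P = (21.8750, 6.0000)


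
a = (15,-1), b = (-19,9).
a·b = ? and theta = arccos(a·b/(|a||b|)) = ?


a·b = 15*(-19) - 1*9 = -285 - 9 = -294
|a| = sqrt(225+1) = 15.0333
|b| = sqrt(361+81) = 21.0238
cos(theta) = -294/(sqrt(226)*sqrt(442)) = -294/sqrt(99892) = -0.930212
theta = arccos(-294/sqrt(99892)) = 158.4679 degrees

a·b = -294, theta = 158.4679 deg


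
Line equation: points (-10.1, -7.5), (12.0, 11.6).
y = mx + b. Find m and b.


m = (19.1)/(22.1) = 0.8643
b = y1 - m*x1 = -7.5 - (19.1*(-10.1))/(22.1) = -7.5 + 8.7290 = 1.2290

y = 0.8643x + 1.2290


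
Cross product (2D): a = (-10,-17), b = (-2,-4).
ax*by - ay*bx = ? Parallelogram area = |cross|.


cross = -10*(-4) + 17*(-2) = 40 - 34 = 6
Parallelogram area = |6| = 6

cross = 6, parallelogram area = 6


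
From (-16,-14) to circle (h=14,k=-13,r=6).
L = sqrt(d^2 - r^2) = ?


d = sqrt((-16-14)^2 + (-14+ 13)^2) = sqrt(900+1) = 30.0167
L = sqrt(901.0000 - 36) = sqrt(865.0000) = 29.4109

29.4109


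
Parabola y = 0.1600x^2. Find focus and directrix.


a = 0.1600
1/(4a) = 1.5625
Focus = (0, 1.5625)
Directrix: y = -1.5625

Focus = (0, 1.5625), Directrix: y = -1.5625


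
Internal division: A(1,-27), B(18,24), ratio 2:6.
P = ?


Px = (2*18 + 6*1)/8 = 42/8 = 5.2500
Py = (2*24 + 6*(-27))/8 = -114/8 = -14.2500

P = (5.2500, -14.2500)


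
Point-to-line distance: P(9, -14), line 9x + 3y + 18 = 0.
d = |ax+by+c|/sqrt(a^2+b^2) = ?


|9*9 + 3*(-14) + 18| = |57| = 57
sqrt(81 + 9) = sqrt(90) = 9.4868
d = 57/sqrt(90) = 6.0083

6.0083


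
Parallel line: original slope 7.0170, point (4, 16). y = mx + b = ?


Parallel lines have equal slopes.
m2 = 7.0170
b2 = 16 - 7.0170*4 = -12.0680

y = 7.0170x - 12.0680


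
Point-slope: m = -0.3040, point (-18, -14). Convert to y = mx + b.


y + 14 = -0.3040(x + 18)
y = -0.3040x - 14 + 0.3040*(-18)
y = -0.3040x - 19.4720

y = -0.3040x - 19.4720


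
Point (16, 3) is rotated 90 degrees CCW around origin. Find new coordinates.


cos(90) = 0, sin(90) = 1
x' = 16*0 - 3*1 = -3
y' = 16*1 + 3*0 = 16

(-3, 16)


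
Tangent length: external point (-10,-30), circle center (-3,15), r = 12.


d = sqrt((-10+ 3)^2 + (-30-15)^2) = sqrt(49+2025) = 45.5412
L = sqrt(2074.0000 - 144) = sqrt(1930.0000) = 43.9318

43.9318


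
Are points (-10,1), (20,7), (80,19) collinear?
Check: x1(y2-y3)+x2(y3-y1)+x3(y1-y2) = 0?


-10*(7-19) + 20*(19-1) + 80*(1-7)
= 120 + 360 - 480 = 0

Yes, collinear (determinant = 0)


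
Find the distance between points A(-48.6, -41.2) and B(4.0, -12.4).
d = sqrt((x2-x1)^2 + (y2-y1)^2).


dx = 4.0 + 48.6 = 52.6
dy = -12.4 + 41.2 = 28.8
d = sqrt(2766.76 + 829.44) = sqrt(3596.2) = 59.9683

59.9683


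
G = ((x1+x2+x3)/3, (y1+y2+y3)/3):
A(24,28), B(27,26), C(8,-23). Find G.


Gx = (24+27+8)/3 = 59/3 = 19.6667
Gy = (28+26- 23)/3 = 31/3 = 10.3333

G = (19.6667, 10.3333)


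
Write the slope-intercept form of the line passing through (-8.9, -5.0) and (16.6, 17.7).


m = (22.7)/(25.5) = 0.8902
b = y1 - m*x1 = -5.0 - (22.7*(-8.9))/(25.5) = -5.0 + 7.9227 = 2.9227

y = 0.8902x + 2.9227


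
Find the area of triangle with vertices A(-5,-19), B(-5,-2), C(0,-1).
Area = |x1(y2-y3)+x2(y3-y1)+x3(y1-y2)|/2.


-5*(-2+ 1) = 5
-5*(-1+ 19) = -90
0*(-19+ 2) = 0
sum = -85
Area = |-85|/2 = 42.5000

42.5000 sq units


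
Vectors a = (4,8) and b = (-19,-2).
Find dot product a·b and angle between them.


a·b = 4*(-19) + 8*(-2) = -76 - 16 = -92
|a| = sqrt(16+64) = 8.9443
|b| = sqrt(361+4) = 19.1050
cos(theta) = -92/(sqrt(80)*sqrt(365)) = -92/sqrt(29200) = -0.538389
theta = arccos(-92/sqrt(29200)) = 122.5741 degrees

a·b = -92, theta = 122.5741 deg


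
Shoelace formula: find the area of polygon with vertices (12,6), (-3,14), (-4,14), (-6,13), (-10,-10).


sum(xi*y_{i+1}) = 12*14 - 3*14 - 4*13 - 6*(-10) - 10*6 = 74
sum(yi*x_{i+1}) = 6*(-3) + 14*(-4) + 14*(-6) + 13*(-10) - 10*12 = -408
Area = |74 + 408|/2 = 482/2 = 241.0000

241.0000 sq units


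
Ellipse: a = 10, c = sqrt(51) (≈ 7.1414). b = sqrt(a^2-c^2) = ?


b^2 = 10^2 - (sqrt(51))^2 = 100 - 51 = 49
b = sqrt(49) = 7

b = 7


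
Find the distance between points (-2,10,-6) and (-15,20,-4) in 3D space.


dx=-13, dy=10, dz=2
d = sqrt(169+100+4) = sqrt(273) = 16.5227

16.5227


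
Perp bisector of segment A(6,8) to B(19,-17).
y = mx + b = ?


Midpoint = (12.5, -4.5)
Slope of AB = dy/dx = -25/13 = -1.9231
Perp slope = -dx/dy = 13/25 = 0.5200
b = My - (perp slope)*Mx = -4.5 + (13*12.5)/(-25) = -4.5 - 6.5000 = -11.0000

y = 0.5200x - 11.0000


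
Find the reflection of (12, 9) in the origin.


Reflection rule for origin: (-x, -y)
(12, 9) -> (-12, -9)

(-12, -9)


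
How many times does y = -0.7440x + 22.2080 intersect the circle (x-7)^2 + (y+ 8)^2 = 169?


Substitute y = -0.7440x + 22.2080: (x-7)^2 + (-0.7440x+22.2080+ 8)^2 = 169
Expand to Ax^2 + Bx + C = 0, where b-k = 30.208
A = 1+m^2 = 1.553536
B = 2(m(b-k) - h) = 2(-0.7440*30.208 - 7) = -58.949504
C = h^2 + (b-k)^2 - r^2 = 49 + 912.523264 - 169 = 792.523264
disc = B^2-4AC = 3475.0440 - 4924.8537 = -1449.8097
disc < 0

0 intersection points


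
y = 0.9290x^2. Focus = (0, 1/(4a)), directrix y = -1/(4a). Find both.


a = 0.9290
1/(4a) = 0.2691
Focus = (0, 0.2691)
Directrix: y = -0.2691

Focus = (0, 0.2691), Directrix: y = -0.2691


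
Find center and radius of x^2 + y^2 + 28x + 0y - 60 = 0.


h = -D/2 = -28/2 = -14
k = -E/2 = 0/2 = 0
r^2 = h^2 + k^2 - F = 196 + 0 + 60 = 256
r = 16

Center (-14, 0), radius = 16


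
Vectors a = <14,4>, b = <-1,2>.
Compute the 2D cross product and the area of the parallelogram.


cross = 14*2 - 4*(-1) = 28 + 4 = 32
Parallelogram area = |32| = 32

cross = 32, parallelogram area = 32


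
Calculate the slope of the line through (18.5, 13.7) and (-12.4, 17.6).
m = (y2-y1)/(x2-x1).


dy = 17.6 - 13.7 = 3.9
dx = -12.4 - 18.5 = -30.9
m = 3.9/(-30.9) = -0.1262

m = -0.1262


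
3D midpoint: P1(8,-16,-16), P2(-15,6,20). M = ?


Mx = (8- 15)/2 = -3.5000
My = (-16+6)/2 = -5.0000
Mz = (-16+20)/2 = 2.0000

M = (-3.5000, -5.0000, 2.0000)


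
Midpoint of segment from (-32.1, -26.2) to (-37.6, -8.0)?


Mx = (-32.1 - 37.6)/2 = -69.7/2 = -34.8500
My = (-26.2 - 8.0)/2 = -34.2/2 = -17.1000

(-34.8500, -17.1000)


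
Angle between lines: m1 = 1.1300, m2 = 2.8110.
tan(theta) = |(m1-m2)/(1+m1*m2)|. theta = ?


m1-m2 = -1.681
1+m1*m2 = 4.17643
tan(theta) = |-1.681/4.17643| = 0.402497
theta = arctan(|-1.681/4.17643|) = 21.9246 degrees (acute angle)

21.9246 degrees


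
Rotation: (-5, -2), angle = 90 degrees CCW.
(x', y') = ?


cos(90) = 0, sin(90) = 1
x' = -5*0 + 2*1 = 2
y' = -5*1 - 2*0 = -5

(2, -5)


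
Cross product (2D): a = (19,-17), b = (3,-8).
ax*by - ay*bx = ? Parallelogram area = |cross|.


cross = 19*(-8) + 17*3 = -152 + 51 = -101
Parallelogram area = |-101| = 101

cross = -101, parallelogram area = 101


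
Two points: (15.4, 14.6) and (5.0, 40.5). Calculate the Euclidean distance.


dx = 5.0 - 15.4 = -10.4
dy = 40.5 - 14.6 = 25.9
d = sqrt(108.16 + 670.81) = sqrt(778.97) = 27.9100

27.9100


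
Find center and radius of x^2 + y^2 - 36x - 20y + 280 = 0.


h = -D/2 = 36/2 = 18
k = -E/2 = 20/2 = 10
r^2 = h^2 + k^2 - F = 324 + 100 - 280 = 144
r = 12

Center (18, 10), radius = 12


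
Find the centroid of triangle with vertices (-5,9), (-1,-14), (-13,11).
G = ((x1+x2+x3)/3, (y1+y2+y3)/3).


Gx = (-5- 1- 13)/3 = -19/3 = -6.3333
Gy = (9- 14+11)/3 = 6/3 = 2.0000

G = (-6.3333, 2.0000)


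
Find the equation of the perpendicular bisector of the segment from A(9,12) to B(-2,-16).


Midpoint = (3.5, -2)
Slope of AB = dy/dx = -28/(-11) = 2.5455
Perp slope = -dx/dy = -11/28 = -0.3929
b = My - (perp slope)*Mx = -2 + (-11*3.5)/(-28) = -2 + 1.3750 = -0.6250

y = -0.3929x - 0.6250


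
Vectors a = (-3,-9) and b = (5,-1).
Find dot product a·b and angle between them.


a·b = -3*5 - 9*(-1) = -15 + 9 = -6
|a| = sqrt(9+81) = 9.4868
|b| = sqrt(25+1) = 5.0990
cos(theta) = -6/(sqrt(90)*sqrt(26)) = -6/sqrt(2340) = -0.124035
theta = arccos(-6/sqrt(2340)) = 97.1250 degrees

a·b = -6, theta = 97.1250 deg


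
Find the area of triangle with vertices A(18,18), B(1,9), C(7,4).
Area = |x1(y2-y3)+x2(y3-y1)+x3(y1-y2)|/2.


18*(9-4) = 90
1*(4-18) = -14
7*(18-9) = 63
sum = 139
Area = |139|/2 = 69.5000

69.5000 sq units


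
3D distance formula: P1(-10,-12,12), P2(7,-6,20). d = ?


dx=17, dy=6, dz=8
d = sqrt(289+36+64) = sqrt(389) = 19.7231

19.7231


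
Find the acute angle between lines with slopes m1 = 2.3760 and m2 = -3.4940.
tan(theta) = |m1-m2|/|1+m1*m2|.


m1-m2 = 5.87
1+m1*m2 = -7.301744
tan(theta) = |5.87/(-7.301744)| = 0.803918
theta = arctan(|5.87/(-7.301744)|) = 38.7964 degrees (acute angle)

38.7964 degrees


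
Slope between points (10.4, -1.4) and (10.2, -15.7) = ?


dy = -15.7 + 1.4 = -14.3
dx = 10.2 - 10.4 = -0.2
m = -14.3/(-0.2) = 71.5000

m = 71.5000


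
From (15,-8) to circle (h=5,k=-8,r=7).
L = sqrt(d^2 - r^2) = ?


d = sqrt((15-5)^2 + (-8+ 8)^2) = sqrt(100+0) = 10.0000
L = sqrt(100.0000 - 49) = sqrt(51.0000) = 7.1414

7.1414


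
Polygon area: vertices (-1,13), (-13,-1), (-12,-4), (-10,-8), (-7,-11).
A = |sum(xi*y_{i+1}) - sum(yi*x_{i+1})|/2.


sum(xi*y_{i+1}) = -1*(-1) - 13*(-4) - 12*(-8) - 10*(-11) - 7*13 = 168
sum(yi*x_{i+1}) = 13*(-13) - 1*(-12) - 4*(-10) - 8*(-7) - 11*(-1) = -50
Area = |168 + 50|/2 = 218/2 = 109.0000

109.0000 sq units


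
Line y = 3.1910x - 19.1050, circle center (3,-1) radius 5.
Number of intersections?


Substitute y = 3.1910x - 19.1050: (x-3)^2 + (3.1910x- 19.1050+ 1)^2 = 25
Expand to Ax^2 + Bx + C = 0, where b-k = -18.105
A = 1+m^2 = 11.182481
B = 2(m(b-k) - h) = 2(3.1910*(-18.105) - 3) = -121.54611
C = h^2 + (b-k)^2 - r^2 = 9 + 327.791025 - 25 = 311.791025
disc = B^2-4AC = 14773.4569 - 13946.3889 = 827.0680
disc > 0

2 intersection points


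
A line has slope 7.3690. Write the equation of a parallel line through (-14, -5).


Parallel lines have equal slopes.
m2 = 7.3690
b2 = -5 - 7.3690*(-14) = 98.1660

y = 7.3690x + 98.1660


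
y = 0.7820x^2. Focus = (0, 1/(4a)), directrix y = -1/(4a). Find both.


a = 0.7820
1/(4a) = 0.3197
Focus = (0, 0.3197)
Directrix: y = -0.3197

Focus = (0, 0.3197), Directrix: y = -0.3197


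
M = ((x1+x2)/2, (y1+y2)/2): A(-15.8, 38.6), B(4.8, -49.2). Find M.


Mx = (-15.8 + 4.8)/2 = -11.0/2 = -5.5000
My = (38.6 - 49.2)/2 = -10.6/2 = -5.3000

(-5.5000, -5.3000)


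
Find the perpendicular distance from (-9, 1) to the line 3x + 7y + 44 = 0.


|3*(-9) + 7*1 + 44| = |24| = 24
sqrt(9 + 49) = sqrt(58) = 7.6158
d = 24/sqrt(58) = 3.1514

3.1514


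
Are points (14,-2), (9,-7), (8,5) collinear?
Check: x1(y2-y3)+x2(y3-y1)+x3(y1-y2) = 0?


14*(-7-5) + 9*(5+ 2) + 8*(-2+ 7)
= -168 + 63 + 40 = -65

No, not collinear (determinant = -65)


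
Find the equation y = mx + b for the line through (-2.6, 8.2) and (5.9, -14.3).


m = (-22.5)/(8.5) = -2.6471
b = y1 - m*x1 = 8.2 - (-22.5*(-2.6))/(8.5) = 8.2 - 6.8824 = 1.3176

y = -2.6471x + 1.3176


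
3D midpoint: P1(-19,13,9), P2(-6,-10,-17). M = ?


Mx = (-19- 6)/2 = -12.5000
My = (13- 10)/2 = 1.5000
Mz = (9- 17)/2 = -4.0000

M = (-12.5000, 1.5000, -4.0000)


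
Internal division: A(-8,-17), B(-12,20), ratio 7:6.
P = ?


Px = (7*(-12) + 6*(-8))/13 = -132/13 = -10.1538
Py = (7*20 + 6*(-17))/13 = 38/13 = 2.9231

P = (-10.1538, 2.9231)


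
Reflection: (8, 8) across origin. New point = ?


Reflection rule for origin: (-x, -y)
(8, 8) -> (-8, -8)

(-8, -8)


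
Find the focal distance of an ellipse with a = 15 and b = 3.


c^2 = 15^2 - 3^2 = 225 - 9 = 216
c = sqrt(216) = 14.6969

c = 14.6969


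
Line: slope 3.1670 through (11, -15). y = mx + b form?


y + 15 = 3.1670(x - 11)
y = 3.1670x - 15 - 3.1670*11
y = 3.1670x - 49.8370

y = 3.1670x - 49.8370


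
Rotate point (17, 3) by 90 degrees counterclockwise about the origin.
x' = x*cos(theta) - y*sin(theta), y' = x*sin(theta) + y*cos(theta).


cos(90) = 0, sin(90) = 1
x' = 17*0 - 3*1 = -3
y' = 17*1 + 3*0 = 17

(-3, 17)


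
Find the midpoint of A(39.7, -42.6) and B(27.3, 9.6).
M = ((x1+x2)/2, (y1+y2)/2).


Mx = (39.7 + 27.3)/2 = 67.0/2 = 33.5000
My = (-42.6 + 9.6)/2 = -33.0/2 = -16.5000

(33.5000, -16.5000)


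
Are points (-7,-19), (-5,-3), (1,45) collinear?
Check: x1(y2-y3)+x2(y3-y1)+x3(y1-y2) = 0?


-7*(-3-45) - 5*(45+ 19) + 1*(-19+ 3)
= 336 - 320 - 16 = 0

Yes, collinear (determinant = 0)


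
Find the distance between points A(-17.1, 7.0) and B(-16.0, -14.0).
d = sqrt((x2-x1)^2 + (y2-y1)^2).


dx = -16.0 + 17.1 = 1.1
dy = -14.0 - 7.0 = -21.0
d = sqrt(1.21 + 441.0) = sqrt(442.21) = 21.0288

21.0288


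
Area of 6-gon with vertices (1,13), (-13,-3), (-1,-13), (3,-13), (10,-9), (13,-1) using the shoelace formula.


sum(xi*y_{i+1}) = 1*(-3) - 13*(-13) - 1*(-13) + 3*(-9) + 10*(-1) + 13*13 = 311
sum(yi*x_{i+1}) = 13*(-13) - 3*(-1) - 13*3 - 13*10 - 9*13 - 1*1 = -453
Area = |311 + 453|/2 = 764/2 = 382.0000

382.0000 sq units


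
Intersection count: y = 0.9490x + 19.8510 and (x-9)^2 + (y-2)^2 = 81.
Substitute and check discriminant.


Substitute y = 0.9490x + 19.8510: (x-9)^2 + (0.9490x+19.8510-2)^2 = 81
Expand to Ax^2 + Bx + C = 0, where b-k = 17.851
A = 1+m^2 = 1.900601
B = 2(m(b-k) - h) = 2(0.9490*17.851 - 9) = 15.881198
C = h^2 + (b-k)^2 - r^2 = 81 + 318.658201 - 81 = 318.658201
disc = B^2-4AC = 252.2124 - 2422.5684 = -2170.3560
disc < 0

0 intersection points


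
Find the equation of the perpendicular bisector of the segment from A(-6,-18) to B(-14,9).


Midpoint = (-10, -4.5)
Slope of AB = dy/dx = 27/(-8) = -3.3750
Perp slope = -dx/dy = 8/27 = 0.2963
b = My - (perp slope)*Mx = -4.5 + (-8*(-10))/27 = -4.5 + 2.9630 = -1.5370

y = 0.2963x - 1.5370


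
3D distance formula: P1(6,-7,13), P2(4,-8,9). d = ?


dx=-2, dy=-1, dz=-4
d = sqrt(4+1+16) = sqrt(21) = 4.5826

4.5826


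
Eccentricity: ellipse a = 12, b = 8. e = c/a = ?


c = sqrt(144-64) = sqrt(80) = 8.9443
e = c/a = sqrt(80)/12 = 0.7454

e = 0.7454


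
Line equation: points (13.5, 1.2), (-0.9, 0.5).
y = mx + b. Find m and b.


m = (-0.7)/(-14.4) = 0.0486
b = y1 - m*x1 = 1.2 - (-0.7*13.5)/(-14.4) = 1.2 - 0.6562 = 0.5438

y = 0.0486x + 0.5438


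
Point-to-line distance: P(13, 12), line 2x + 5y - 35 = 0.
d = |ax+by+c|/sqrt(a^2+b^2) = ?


|2*13 + 5*12 - 35| = |51| = 51
sqrt(4 + 25) = sqrt(29) = 5.3852
d = 51/sqrt(29) = 9.4705

9.4705


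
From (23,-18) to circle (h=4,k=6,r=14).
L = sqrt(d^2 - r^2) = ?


d = sqrt((23-4)^2 + (-18-6)^2) = sqrt(361+576) = 30.6105
L = sqrt(937.0000 - 196) = sqrt(741.0000) = 27.2213

27.2213


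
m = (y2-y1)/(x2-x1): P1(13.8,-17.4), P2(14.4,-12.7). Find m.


dy = -12.7 + 17.4 = 4.7
dx = 14.4 - 13.8 = 0.6
m = 4.7/0.6 = 7.8333

m = 7.8333


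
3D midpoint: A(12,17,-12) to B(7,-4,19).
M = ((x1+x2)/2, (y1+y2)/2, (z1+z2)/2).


Mx = (12+7)/2 = 9.5000
My = (17- 4)/2 = 6.5000
Mz = (-12+19)/2 = 3.5000

M = (9.5000, 6.5000, 3.5000)


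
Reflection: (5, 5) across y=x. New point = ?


Reflection rule for y=x: (y, x)
(5, 5) -> (5, 5)

(5, 5)


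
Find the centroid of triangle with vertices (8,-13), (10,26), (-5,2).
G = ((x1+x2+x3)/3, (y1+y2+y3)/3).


Gx = (8+10- 5)/3 = 13/3 = 4.3333
Gy = (-13+26+2)/3 = 15/3 = 5.0000

G = (4.3333, 5.0000)


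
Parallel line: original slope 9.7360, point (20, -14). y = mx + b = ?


Parallel lines have equal slopes.
m2 = 9.7360
b2 = -14 - 9.7360*20 = -208.7200

y = 9.7360x - 208.7200


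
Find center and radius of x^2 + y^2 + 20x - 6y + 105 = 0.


h = -D/2 = -20/2 = -10
k = -E/2 = 6/2 = 3
r^2 = h^2 + k^2 - F = 100 + 9 - 105 = 4
r = 2

Center (-10, 3), radius = 2


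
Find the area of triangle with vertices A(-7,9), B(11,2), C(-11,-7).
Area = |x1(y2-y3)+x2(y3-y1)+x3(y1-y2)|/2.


-7*(2+ 7) = -63
11*(-7-9) = -176
-11*(9-2) = -77
sum = -316
Area = |-316|/2 = 158.0000

158.0000 sq units


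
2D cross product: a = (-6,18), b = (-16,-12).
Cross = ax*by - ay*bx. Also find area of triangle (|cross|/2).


cross = -6*(-12) - 18*(-16) = 72 + 288 = 360
Triangle area = |360|/2 = 360/2 = 180.0000

cross = 360, triangle area = 180.0000


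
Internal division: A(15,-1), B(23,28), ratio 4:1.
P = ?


Px = (4*23 + 1*15)/5 = 107/5 = 21.4000
Py = (4*28 + 1*(-1))/5 = 111/5 = 22.2000

P = (21.4000, 22.2000)


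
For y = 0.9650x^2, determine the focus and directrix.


a = 0.9650
1/(4a) = 0.2591
Focus = (0, 0.2591)
Directrix: y = -0.2591

Focus = (0, 0.2591), Directrix: y = -0.2591


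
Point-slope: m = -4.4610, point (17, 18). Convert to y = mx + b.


y - 18 = -4.4610(x - 17)
y = -4.4610x + 18 + 4.4610*17
y = -4.4610x + 93.8370

y = -4.4610x + 93.8370


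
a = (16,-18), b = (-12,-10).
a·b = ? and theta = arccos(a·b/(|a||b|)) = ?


a·b = 16*(-12) - 18*(-10) = -192 + 180 = -12
|a| = sqrt(256+324) = 24.0832
|b| = sqrt(144+100) = 15.6205
cos(theta) = -12/(sqrt(580)*sqrt(244)) = -12/sqrt(141520) = -0.031899
theta = arccos(-12/sqrt(141520)) = 91.8280 degrees

a·b = -12, theta = 91.8280 deg


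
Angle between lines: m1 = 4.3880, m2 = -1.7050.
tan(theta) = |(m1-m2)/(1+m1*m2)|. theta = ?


m1-m2 = 6.093
1+m1*m2 = -6.48154
tan(theta) = |6.093/(-6.48154)| = 0.940054
theta = arctan(|6.093/(-6.48154)|) = 43.2302 degrees (acute angle)

43.2302 degrees


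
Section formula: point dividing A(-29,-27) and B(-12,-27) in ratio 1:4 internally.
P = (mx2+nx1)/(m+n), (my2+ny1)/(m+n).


Px = (1*(-12) + 4*(-29))/5 = -128/5 = -25.6000
Py = (1*(-27) + 4*(-27))/5 = -135/5 = -27.0000

P = (-25.6000, -27.0000)


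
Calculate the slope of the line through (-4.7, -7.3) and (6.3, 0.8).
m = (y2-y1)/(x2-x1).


dy = 0.8 + 7.3 = 8.1
dx = 6.3 + 4.7 = 11.0
m = 8.1/11.0 = 0.7364

m = 0.7364


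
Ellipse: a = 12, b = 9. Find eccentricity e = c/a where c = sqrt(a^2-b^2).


c = sqrt(144-81) = sqrt(63) = 7.9373
e = c/a = sqrt(63)/12 = 0.6614

e = 0.6614


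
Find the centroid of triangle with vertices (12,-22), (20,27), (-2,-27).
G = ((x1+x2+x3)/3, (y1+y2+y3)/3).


Gx = (12+20- 2)/3 = 30/3 = 10.0000
Gy = (-22+27- 27)/3 = -22/3 = -7.3333

G = (10.0000, -7.3333)


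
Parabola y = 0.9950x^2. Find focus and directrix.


a = 0.9950
1/(4a) = 0.2513
Focus = (0, 0.2513)
Directrix: y = -0.2513

Focus = (0, 0.2513), Directrix: y = -0.2513


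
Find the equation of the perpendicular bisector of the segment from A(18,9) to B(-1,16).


Midpoint = (8.5, 12.5)
Slope of AB = dy/dx = 7/(-19) = -0.3684
Perp slope = -dx/dy = 19/7 = 2.7143
b = My - (perp slope)*Mx = 12.5 + (-19*8.5)/7 = 12.5 - 23.0714 = -10.5714

y = 2.7143x - 10.5714


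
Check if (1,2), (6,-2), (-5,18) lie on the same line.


1*(-2-18) + 6*(18-2) - 5*(2+ 2)
= -20 + 96 - 20 = 56

No, not collinear (determinant = 56)


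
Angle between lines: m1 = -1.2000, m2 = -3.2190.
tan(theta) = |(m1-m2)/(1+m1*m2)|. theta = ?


m1-m2 = 2.019
1+m1*m2 = 4.8628
tan(theta) = |2.019/4.8628| = 0.415193
theta = arctan(|2.019/4.8628|) = 22.5479 degrees (acute angle)

22.5479 degrees


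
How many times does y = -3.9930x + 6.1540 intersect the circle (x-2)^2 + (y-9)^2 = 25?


Substitute y = -3.9930x + 6.1540: (x-2)^2 + (-3.9930x+6.1540-9)^2 = 25
Expand to Ax^2 + Bx + C = 0, where b-k = -2.846
A = 1+m^2 = 16.944049
B = 2(m(b-k) - h) = 2(-3.9930*(-2.846) - 2) = 18.728156
C = h^2 + (b-k)^2 - r^2 = 4 + 8.099716 - 25 = -12.900284
disc = B^2-4AC = 350.7438 + 874.3322 = 1225.0760
disc > 0

2 intersection points


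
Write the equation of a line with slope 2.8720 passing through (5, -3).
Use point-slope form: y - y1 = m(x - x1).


y + 3 = 2.8720(x - 5)
y = 2.8720x - 3 - 2.8720*5
y = 2.8720x - 17.3600

y = 2.8720x - 17.3600


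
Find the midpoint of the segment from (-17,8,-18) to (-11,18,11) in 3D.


Mx = (-17- 11)/2 = -14.0000
My = (8+18)/2 = 13.0000
Mz = (-18+11)/2 = -3.5000

M = (-14.0000, 13.0000, -3.5000)


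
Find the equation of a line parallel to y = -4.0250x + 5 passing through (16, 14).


Parallel lines have equal slopes.
m2 = -4.0250
b2 = 14 + 4.0250*16 = 78.4000

y = -4.0250x + 78.4000


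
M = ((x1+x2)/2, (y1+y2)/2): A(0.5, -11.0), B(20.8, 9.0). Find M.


Mx = (0.5 + 20.8)/2 = 21.3/2 = 10.6500
My = (-11.0 + 9.0)/2 = -2.0/2 = -1.0000

(10.6500, -1.0000)


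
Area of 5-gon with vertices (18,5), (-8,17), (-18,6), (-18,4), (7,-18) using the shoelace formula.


sum(xi*y_{i+1}) = 18*17 - 8*6 - 18*4 - 18*(-18) + 7*5 = 545
sum(yi*x_{i+1}) = 5*(-8) + 17*(-18) + 6*(-18) + 4*7 - 18*18 = -750
Area = |545 + 750|/2 = 1295/2 = 647.5000

647.5000 sq units


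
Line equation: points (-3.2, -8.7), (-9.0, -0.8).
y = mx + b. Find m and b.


m = (7.9)/(-5.8) = -1.3621
b = y1 - m*x1 = -8.7 - (7.9*(-3.2))/(-5.8) = -8.7 - 4.3586 = -13.0586

y = -1.3621x - 13.0586


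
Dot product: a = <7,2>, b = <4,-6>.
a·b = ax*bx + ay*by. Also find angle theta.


a·b = 7*4 + 2*(-6) = 28 - 12 = 16
|a| = sqrt(49+4) = 7.2801
|b| = sqrt(16+36) = 7.2111
cos(theta) = 16/(sqrt(53)*sqrt(52)) = 16/sqrt(2756) = 0.304776
theta = arccos(16/sqrt(2756)) = 72.2553 degrees

a·b = 16, theta = 72.2553 deg


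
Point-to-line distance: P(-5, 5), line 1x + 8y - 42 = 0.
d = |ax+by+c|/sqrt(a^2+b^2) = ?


|1*(-5) + 8*5 - 42| = |-7| = 7
sqrt(1 + 64) = sqrt(65) = 8.0623
d = 7/sqrt(65) = 0.8682

0.8682


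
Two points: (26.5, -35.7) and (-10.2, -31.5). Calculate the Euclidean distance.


dx = -10.2 - 26.5 = -36.7
dy = -31.5 + 35.7 = 4.2
d = sqrt(1346.89 + 17.64) = sqrt(1364.53) = 36.9395

36.9395


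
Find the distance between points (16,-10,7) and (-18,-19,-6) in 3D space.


dx=-34, dy=-9, dz=-13
d = sqrt(1156+81+169) = sqrt(1406) = 37.4967

37.4967


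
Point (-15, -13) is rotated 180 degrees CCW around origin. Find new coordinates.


cos(180) = -1, sin(180) = 0
x' = -15*(-1) + 13*0 = 15
y' = -15*0 - 13*(-1) = 13

(15, 13)


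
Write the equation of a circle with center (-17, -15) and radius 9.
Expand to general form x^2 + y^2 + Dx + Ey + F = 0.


(x+ 17)^2 + (y+ 15)^2 = 9^2
D = -2h = 34, E = -2k = 30
F = h^2+k^2-r^2 = 289+225-81 = 433

x^2 + y^2 + 34x + 30y + 433 = 0


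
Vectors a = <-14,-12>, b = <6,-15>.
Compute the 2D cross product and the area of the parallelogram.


cross = -14*(-15) + 12*6 = 210 + 72 = 282
Parallelogram area = |282| = 282

cross = 282, parallelogram area = 282


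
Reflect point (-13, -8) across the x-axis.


Reflection rule for x-axis: (x, -y)
(-13, -8) -> (-13, 8)

(-13, 8)


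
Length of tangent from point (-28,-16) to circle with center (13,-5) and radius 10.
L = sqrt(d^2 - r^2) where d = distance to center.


d = sqrt((-28-13)^2 + (-16+ 5)^2) = sqrt(1681+121) = 42.4500
L = sqrt(1802.0000 - 100) = sqrt(1702.0000) = 41.2553

41.2553


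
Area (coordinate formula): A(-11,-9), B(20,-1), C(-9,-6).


-11*(-1+ 6) = -55
20*(-6+ 9) = 60
-9*(-9+ 1) = 72
sum = 77
Area = |77|/2 = 38.5000

38.5000 sq units


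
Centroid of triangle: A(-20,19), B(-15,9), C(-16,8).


Gx = (-20- 15- 16)/3 = -51/3 = -17.0000
Gy = (19+9+8)/3 = 36/3 = 12.0000

G = (-17.0000, 12.0000)


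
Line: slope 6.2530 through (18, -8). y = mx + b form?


y + 8 = 6.2530(x - 18)
y = 6.2530x - 8 - 6.2530*18
y = 6.2530x - 120.5540

y = 6.2530x - 120.5540


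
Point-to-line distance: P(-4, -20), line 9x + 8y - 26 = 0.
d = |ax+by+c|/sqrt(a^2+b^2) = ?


|9*(-4) + 8*(-20) - 26| = |-222| = 222
sqrt(81 + 64) = sqrt(145) = 12.0416
d = 222/sqrt(145) = 18.4361

18.4361


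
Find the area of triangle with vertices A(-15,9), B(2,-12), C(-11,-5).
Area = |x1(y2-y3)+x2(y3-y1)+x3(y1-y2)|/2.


-15*(-12+ 5) = 105
2*(-5-9) = -28
-11*(9+ 12) = -231
sum = -154
Area = |-154|/2 = 77.0000

77.0000 sq units


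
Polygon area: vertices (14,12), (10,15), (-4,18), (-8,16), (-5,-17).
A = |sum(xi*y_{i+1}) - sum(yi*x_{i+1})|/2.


sum(xi*y_{i+1}) = 14*15 + 10*18 - 4*16 - 8*(-17) - 5*12 = 402
sum(yi*x_{i+1}) = 12*10 + 15*(-4) + 18*(-8) + 16*(-5) - 17*14 = -402
Area = |402 + 402|/2 = 804/2 = 402.0000

402.0000 sq units


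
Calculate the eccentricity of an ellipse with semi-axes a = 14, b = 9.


c = sqrt(196-81) = sqrt(115) = 10.7238
e = c/a = sqrt(115)/14 = 0.7660

e = 0.7660


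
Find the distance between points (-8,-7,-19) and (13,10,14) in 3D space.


dx=21, dy=17, dz=33
d = sqrt(441+289+1089) = sqrt(1819) = 42.6497

42.6497


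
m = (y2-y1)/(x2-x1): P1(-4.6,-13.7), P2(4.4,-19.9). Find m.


dy = -19.9 + 13.7 = -6.2
dx = 4.4 + 4.6 = 9.0
m = -6.2/9.0 = -0.6889

m = -0.6889


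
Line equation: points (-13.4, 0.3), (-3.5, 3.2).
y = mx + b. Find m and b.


m = (2.9)/(9.9) = 0.2929
b = y1 - m*x1 = 0.3 - (2.9*(-13.4))/(9.9) = 0.3 + 3.9253 = 4.2253

y = 0.2929x + 4.2253


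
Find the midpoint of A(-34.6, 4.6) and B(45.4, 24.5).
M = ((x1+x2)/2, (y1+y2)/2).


Mx = (-34.6 + 45.4)/2 = 10.8/2 = 5.4000
My = (4.6 + 24.5)/2 = 29.1/2 = 14.5500

(5.4000, 14.5500)


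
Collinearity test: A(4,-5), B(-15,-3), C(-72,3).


4*(-3-3) - 15*(3+ 5) - 72*(-5+ 3)
= -24 - 120 + 144 = 0

Yes, collinear (determinant = 0)


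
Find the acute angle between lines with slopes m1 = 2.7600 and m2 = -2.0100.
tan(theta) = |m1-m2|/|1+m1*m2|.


m1-m2 = 4.77
1+m1*m2 = -4.5476
tan(theta) = |4.77/(-4.5476)| = 1.048905
theta = arctan(|4.77/(-4.5476)|) = 46.3673 degrees (acute angle)

46.3673 degrees


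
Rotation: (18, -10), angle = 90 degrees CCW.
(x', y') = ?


cos(90) = 0, sin(90) = 1
x' = 18*0 + 10*1 = 10
y' = 18*1 - 10*0 = 18

(10, 18)


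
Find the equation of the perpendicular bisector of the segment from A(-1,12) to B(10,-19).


Midpoint = (4.5, -3.5)
Slope of AB = dy/dx = -31/11 = -2.8182
Perp slope = -dx/dy = 11/31 = 0.3548
b = My - (perp slope)*Mx = -3.5 + (11*4.5)/(-31) = -3.5 - 1.5968 = -5.0968

y = 0.3548x - 5.0968


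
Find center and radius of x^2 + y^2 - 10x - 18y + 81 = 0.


h = -D/2 = 10/2 = 5
k = -E/2 = 18/2 = 9
r^2 = h^2 + k^2 - F = 25 + 81 - 81 = 25
r = 5

Center (5, 9), radius = 5


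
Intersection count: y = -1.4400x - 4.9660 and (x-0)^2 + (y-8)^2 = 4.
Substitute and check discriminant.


Substitute y = -1.4400x - 4.9660: (x-0)^2 + (-1.4400x- 4.9660-8)^2 = 4
Expand to Ax^2 + Bx + C = 0, where b-k = -12.966
A = 1+m^2 = 3.0736
B = 2(m(b-k) - h) = 2(-1.4400*(-12.966) - 0) = 37.34208
C = h^2 + (b-k)^2 - r^2 = 0 + 168.117156 - 4 = 164.117156
disc = B^2-4AC = 1394.4309 - 2017.7220 = -623.2911
disc < 0

0 intersection points


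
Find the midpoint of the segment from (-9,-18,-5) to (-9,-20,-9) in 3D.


Mx = (-9- 9)/2 = -9.0000
My = (-18- 20)/2 = -19.0000
Mz = (-5- 9)/2 = -7.0000

M = (-9.0000, -19.0000, -7.0000)


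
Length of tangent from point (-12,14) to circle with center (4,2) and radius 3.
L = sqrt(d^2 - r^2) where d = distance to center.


d = sqrt((-12-4)^2 + (14-2)^2) = sqrt(256+144) = 20.0000
L = sqrt(400.0000 - 9) = sqrt(391.0000) = 19.7737

19.7737


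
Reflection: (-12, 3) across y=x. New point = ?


Reflection rule for y=x: (y, x)
(-12, 3) -> (3, -12)

(3, -12)


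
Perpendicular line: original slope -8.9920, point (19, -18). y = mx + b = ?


Perpendicular slope = -1/m1 = -1/(-8.9920) = 0.1112
b2 = y0 - m2*x0 = -18 + 19/(-8.9920) = -18 - 2.1130 = -20.1130

y = 0.1112x - 20.1130


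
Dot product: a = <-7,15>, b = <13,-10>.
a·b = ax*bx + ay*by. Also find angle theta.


a·b = -7*13 + 15*(-10) = -91 - 150 = -241
|a| = sqrt(49+225) = 16.5529
|b| = sqrt(169+100) = 16.4012
cos(theta) = -241/(sqrt(274)*sqrt(269)) = -241/sqrt(73706) = -0.887699
theta = arccos(-241/sqrt(73706)) = 152.5855 degrees

a·b = -241, theta = 152.5855 deg


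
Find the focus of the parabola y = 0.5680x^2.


a = 0.5680
4a = 2.2720
focus = (0, 1/2.2720) = (0, 0.4401)

Focus = (0, 0.4401)


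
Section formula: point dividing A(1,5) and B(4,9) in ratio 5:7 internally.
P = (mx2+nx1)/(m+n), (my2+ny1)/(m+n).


Px = (5*4 + 7*1)/12 = 27/12 = 2.2500
Py = (5*9 + 7*5)/12 = 80/12 = 6.6667

P = (2.2500, 6.6667)


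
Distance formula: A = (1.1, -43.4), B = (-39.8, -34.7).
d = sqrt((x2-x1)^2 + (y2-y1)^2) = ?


dx = -39.8 - 1.1 = -40.9
dy = -34.7 + 43.4 = 8.7
d = sqrt(1672.81 + 75.69) = sqrt(1748.5) = 41.8151

41.8151


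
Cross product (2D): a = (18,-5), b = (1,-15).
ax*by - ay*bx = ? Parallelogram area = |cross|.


cross = 18*(-15) + 5*1 = -270 + 5 = -265
Parallelogram area = |-265| = 265

cross = -265, parallelogram area = 265


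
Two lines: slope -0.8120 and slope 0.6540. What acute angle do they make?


m1-m2 = -1.466
1+m1*m2 = 0.468952
tan(theta) = |-1.466/0.468952| = 3.126120
theta = arctan(|-1.466/0.468952|) = 72.2613 degrees (acute angle)

72.2613 degrees


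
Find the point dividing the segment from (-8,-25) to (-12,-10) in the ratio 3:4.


Px = (3*(-12) + 4*(-8))/7 = -68/7 = -9.7143
Py = (3*(-10) + 4*(-25))/7 = -130/7 = -18.5714

P = (-9.7143, -18.5714)


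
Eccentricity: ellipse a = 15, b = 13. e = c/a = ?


c = sqrt(225-169) = sqrt(56) = 7.4833
e = c/a = sqrt(56)/15 = 0.4989

e = 0.4989


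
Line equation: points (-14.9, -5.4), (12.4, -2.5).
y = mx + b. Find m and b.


m = (2.9)/(27.3) = 0.1062
b = y1 - m*x1 = -5.4 - (2.9*(-14.9))/(27.3) = -5.4 + 1.5828 = -3.8172

y = 0.1062x - 3.8172


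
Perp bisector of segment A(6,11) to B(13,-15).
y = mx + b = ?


Midpoint = (9.5, -2)
Slope of AB = dy/dx = -26/7 = -3.7143
Perp slope = -dx/dy = 7/26 = 0.2692
b = My - (perp slope)*Mx = -2 + (7*9.5)/(-26) = -2 - 2.5577 = -4.5577

y = 0.2692x - 4.5577


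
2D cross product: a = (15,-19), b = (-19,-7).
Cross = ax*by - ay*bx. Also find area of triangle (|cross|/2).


cross = 15*(-7) + 19*(-19) = -105 - 361 = -466
Triangle area = |-466|/2 = 466/2 = 233.0000

cross = -466, triangle area = 233.0000


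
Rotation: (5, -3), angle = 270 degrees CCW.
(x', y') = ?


cos(270) = 0, sin(270) = -1
x' = 5*0 + 3*(-1) = -3
y' = 5*(-1) - 3*0 = -5

(-3, -5)


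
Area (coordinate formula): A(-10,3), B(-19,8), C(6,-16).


-10*(8+ 16) = -240
-19*(-16-3) = 361
6*(3-8) = -30
sum = 91
Area = |91|/2 = 45.5000

45.5000 sq units


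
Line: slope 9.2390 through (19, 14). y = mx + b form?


y - 14 = 9.2390(x - 19)
y = 9.2390x + 14 - 9.2390*19
y = 9.2390x - 161.5410

y = 9.2390x - 161.5410


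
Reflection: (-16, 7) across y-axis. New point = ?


Reflection rule for y-axis: (-x, y)
(-16, 7) -> (16, 7)

(16, 7)


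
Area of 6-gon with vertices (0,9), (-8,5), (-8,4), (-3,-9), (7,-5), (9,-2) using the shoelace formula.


sum(xi*y_{i+1}) = 0*5 - 8*4 - 8*(-9) - 3*(-5) + 7*(-2) + 9*9 = 122
sum(yi*x_{i+1}) = 9*(-8) + 5*(-8) + 4*(-3) - 9*7 - 5*9 - 2*0 = -232
Area = |122 + 232|/2 = 354/2 = 177.0000

177.0000 sq units


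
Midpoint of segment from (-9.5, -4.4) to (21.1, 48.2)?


Mx = (-9.5 + 21.1)/2 = 11.6/2 = 5.8000
My = (-4.4 + 48.2)/2 = 43.8/2 = 21.9000

(5.8000, 21.9000)


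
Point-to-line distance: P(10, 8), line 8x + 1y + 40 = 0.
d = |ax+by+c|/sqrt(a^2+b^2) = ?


|8*10 + 1*8 + 40| = |128| = 128
sqrt(64 + 1) = sqrt(65) = 8.0623
d = 128/sqrt(65) = 15.8764

15.8764


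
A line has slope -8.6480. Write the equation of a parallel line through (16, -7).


Parallel lines have equal slopes.
m2 = -8.6480
b2 = -7 + 8.6480*16 = 131.3680

y = -8.6480x + 131.3680


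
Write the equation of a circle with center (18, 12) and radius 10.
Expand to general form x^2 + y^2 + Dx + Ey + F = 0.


(x-18)^2 + (y-12)^2 = 10^2
D = -2h = -36, E = -2k = -24
F = h^2+k^2-r^2 = 324+144-100 = 368

x^2 + y^2 - 36x - 24y + 368 = 0


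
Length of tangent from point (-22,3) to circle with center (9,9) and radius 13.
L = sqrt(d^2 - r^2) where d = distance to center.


d = sqrt((-22-9)^2 + (3-9)^2) = sqrt(961+36) = 31.5753
L = sqrt(997.0000 - 169) = sqrt(828.0000) = 28.7750

28.7750


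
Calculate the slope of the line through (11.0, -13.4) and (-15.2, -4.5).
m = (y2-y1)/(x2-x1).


dy = -4.5 + 13.4 = 8.9
dx = -15.2 - 11.0 = -26.2
m = 8.9/(-26.2) = -0.3397

m = -0.3397


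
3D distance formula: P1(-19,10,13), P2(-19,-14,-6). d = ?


dx=0, dy=-24, dz=-19
d = sqrt(0+576+361) = sqrt(937) = 30.6105

30.6105


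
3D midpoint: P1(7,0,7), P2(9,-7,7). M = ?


Mx = (7+9)/2 = 8.0000
My = (0- 7)/2 = -3.5000
Mz = (7+7)/2 = 7.0000

M = (8.0000, -3.5000, 7.0000)


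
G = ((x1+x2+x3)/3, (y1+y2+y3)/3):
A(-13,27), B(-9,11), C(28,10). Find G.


Gx = (-13- 9+28)/3 = 6/3 = 2.0000
Gy = (27+11+10)/3 = 48/3 = 16.0000

G = (2.0000, 16.0000)


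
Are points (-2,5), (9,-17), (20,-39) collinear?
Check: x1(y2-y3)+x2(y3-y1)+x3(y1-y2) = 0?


-2*(-17+ 39) + 9*(-39-5) + 20*(5+ 17)
= -44 - 396 + 440 = 0

Yes, collinear (determinant = 0)


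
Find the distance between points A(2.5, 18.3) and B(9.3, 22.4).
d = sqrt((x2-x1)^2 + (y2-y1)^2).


dx = 9.3 - 2.5 = 6.8
dy = 22.4 - 18.3 = 4.1
d = sqrt(46.24 + 16.81) = sqrt(63.05) = 7.9404

7.9404


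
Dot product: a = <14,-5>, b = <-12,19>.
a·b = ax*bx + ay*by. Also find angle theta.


a·b = 14*(-12) - 5*19 = -168 - 95 = -263
|a| = sqrt(196+25) = 14.8661
|b| = sqrt(144+361) = 22.4722
cos(theta) = -263/(sqrt(221)*sqrt(505)) = -263/sqrt(111605) = -0.787252
theta = arccos(-263/sqrt(111605)) = 141.9295 degrees

a·b = -263, theta = 141.9295 deg


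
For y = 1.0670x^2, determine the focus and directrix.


a = 1.0670
1/(4a) = 0.2343
Focus = (0, 0.2343)
Directrix: y = -0.2343

Focus = (0, 0.2343), Directrix: y = -0.2343


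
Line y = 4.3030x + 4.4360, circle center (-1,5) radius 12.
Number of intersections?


Substitute y = 4.3030x + 4.4360: (x+ 1)^2 + (4.3030x+4.4360-5)^2 = 144
Expand to Ax^2 + Bx + C = 0, where b-k = -0.564
A = 1+m^2 = 19.515809
B = 2(m(b-k) - h) = 2(4.3030*(-0.564) + 1) = -2.853784
C = h^2 + (b-k)^2 - r^2 = 1 + 0.318096 - 144 = -142.681904
disc = B^2-4AC = 8.1441 + 11138.2111 = 11146.3552
disc > 0

2 intersection points


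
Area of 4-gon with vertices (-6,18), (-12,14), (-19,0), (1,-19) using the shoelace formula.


sum(xi*y_{i+1}) = -6*14 - 12*0 - 19*(-19) + 1*18 = 295
sum(yi*x_{i+1}) = 18*(-12) + 14*(-19) + 0*1 - 19*(-6) = -368
Area = |295 + 368|/2 = 663/2 = 331.5000

331.5000 sq units


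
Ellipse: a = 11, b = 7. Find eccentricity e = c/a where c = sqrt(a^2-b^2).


c = sqrt(121-49) = sqrt(72) = 8.4853
e = c/a = sqrt(72)/11 = 0.7714

e = 0.7714


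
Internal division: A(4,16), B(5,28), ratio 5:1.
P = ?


Px = (5*5 + 1*4)/6 = 29/6 = 4.8333
Py = (5*28 + 1*16)/6 = 156/6 = 26.0000

P = (4.8333, 26.0000)


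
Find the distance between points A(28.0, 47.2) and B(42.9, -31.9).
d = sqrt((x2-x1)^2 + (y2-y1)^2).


dx = 42.9 - 28.0 = 14.9
dy = -31.9 - 47.2 = -79.1
d = sqrt(222.01 + 6256.81) = sqrt(6478.82) = 80.4911

80.4911


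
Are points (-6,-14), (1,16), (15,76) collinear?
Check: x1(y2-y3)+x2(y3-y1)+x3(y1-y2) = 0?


-6*(16-76) + 1*(76+ 14) + 15*(-14-16)
= 360 + 90 - 450 = 0

Yes, collinear (determinant = 0)


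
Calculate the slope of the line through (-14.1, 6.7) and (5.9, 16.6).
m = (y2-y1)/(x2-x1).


dy = 16.6 - 6.7 = 9.9
dx = 5.9 + 14.1 = 20.0
m = 9.9/20.0 = 0.4950

m = 0.4950


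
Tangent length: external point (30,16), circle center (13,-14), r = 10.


d = sqrt((30-13)^2 + (16+ 14)^2) = sqrt(289+900) = 34.4819
L = sqrt(1189.0000 - 100) = sqrt(1089.0000) = 33.0000

33.0000


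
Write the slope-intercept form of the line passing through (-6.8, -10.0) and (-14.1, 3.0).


m = (13.0)/(-7.3) = -1.7808
b = y1 - m*x1 = -10.0 - (13.0*(-6.8))/(-7.3) = -10.0 - 12.1096 = -22.1096

y = -1.7808x - 22.1096


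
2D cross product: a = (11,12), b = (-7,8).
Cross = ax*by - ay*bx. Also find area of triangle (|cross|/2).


cross = 11*8 - 12*(-7) = 88 + 84 = 172
Triangle area = |172|/2 = 172/2 = 86.0000

cross = 172, triangle area = 86.0000


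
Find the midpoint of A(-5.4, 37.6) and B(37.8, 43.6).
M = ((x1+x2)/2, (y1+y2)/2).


Mx = (-5.4 + 37.8)/2 = 32.4/2 = 16.2000
My = (37.6 + 43.6)/2 = 81.2/2 = 40.6000

(16.2000, 40.6000)
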